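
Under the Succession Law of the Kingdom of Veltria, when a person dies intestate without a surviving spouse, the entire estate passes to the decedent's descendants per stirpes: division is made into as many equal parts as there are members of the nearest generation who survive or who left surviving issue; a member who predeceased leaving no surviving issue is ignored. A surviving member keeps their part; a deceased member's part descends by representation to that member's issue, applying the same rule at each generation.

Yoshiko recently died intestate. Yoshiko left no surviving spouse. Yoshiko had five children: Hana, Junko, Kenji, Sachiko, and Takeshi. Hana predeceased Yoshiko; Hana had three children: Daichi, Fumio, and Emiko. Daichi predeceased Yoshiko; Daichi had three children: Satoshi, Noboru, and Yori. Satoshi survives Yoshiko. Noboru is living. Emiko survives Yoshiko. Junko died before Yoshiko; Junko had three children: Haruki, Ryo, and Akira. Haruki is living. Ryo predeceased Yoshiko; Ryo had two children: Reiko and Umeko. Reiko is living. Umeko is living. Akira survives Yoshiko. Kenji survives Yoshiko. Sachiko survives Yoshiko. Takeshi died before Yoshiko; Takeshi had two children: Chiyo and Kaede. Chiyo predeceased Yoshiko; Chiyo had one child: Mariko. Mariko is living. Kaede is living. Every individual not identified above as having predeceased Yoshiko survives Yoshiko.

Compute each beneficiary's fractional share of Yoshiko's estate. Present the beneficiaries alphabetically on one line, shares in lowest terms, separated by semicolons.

There is no surviving spouse, so the entire estate passes to Yoshiko's descendants per stirpes.
The estate is divided into 5 equal shares of 1/5 among Hana, Junko, Kenji, Sachiko, Takeshi.
Hana predeceased; the 1/5 allotted to Hana's branch passes to Hana's issue by representation.
The 1/5 is divided into 3 equal shares of 1/15 among Daichi, Fumio, Emiko.
Daichi predeceased; the 1/15 allotted to Daichi's branch passes to Daichi's issue by representation.
The 1/15 is divided into 3 equal shares of 1/45 among Satoshi, Noboru, Yori.
Satoshi is living and takes 1/45.
Noboru is living and takes 1/45.
Yori is living and takes 1/45.
Fumio is living and takes 1/15.
Emiko is living and takes 1/15.
Junko predeceased; the 1/5 allotted to Junko's branch passes to Junko's issue by representation.
The 1/5 is divided into 3 equal shares of 1/15 among Haruki, Ryo, Akira.
Haruki is living and takes 1/15.
Ryo predeceased; the 1/15 allotted to Ryo's branch passes to Ryo's issue by representation.
The 1/15 is divided into 2 equal shares of 1/30 among Reiko, Umeko.
Reiko is living and takes 1/30.
Umeko is living and takes 1/30.
Akira is living and takes 1/15.
Kenji is living and takes 1/5.
Sachiko is living and takes 1/5.
Takeshi predeceased; the 1/5 allotted to Takeshi's branch passes to Takeshi's issue by representation.
The 1/5 is divided into 2 equal shares of 1/10 among Chiyo, Kaede.
Chiyo predeceased; the 1/10 allotted to Chiyo's branch passes to Chiyo's issue by representation.
Mariko is the sole taker at this level and receives the full 1/10.
Kaede is living and takes 1/10.

Akira 1/15; Emiko 1/15; Fumio 1/15; Haruki 1/15; Kaede 1/10; Kenji 1/5; Mariko 1/10; Noboru 1/45; Reiko 1/30; Sachiko 1/5; Satoshi 1/45; Umeko 1/30; Yori 1/45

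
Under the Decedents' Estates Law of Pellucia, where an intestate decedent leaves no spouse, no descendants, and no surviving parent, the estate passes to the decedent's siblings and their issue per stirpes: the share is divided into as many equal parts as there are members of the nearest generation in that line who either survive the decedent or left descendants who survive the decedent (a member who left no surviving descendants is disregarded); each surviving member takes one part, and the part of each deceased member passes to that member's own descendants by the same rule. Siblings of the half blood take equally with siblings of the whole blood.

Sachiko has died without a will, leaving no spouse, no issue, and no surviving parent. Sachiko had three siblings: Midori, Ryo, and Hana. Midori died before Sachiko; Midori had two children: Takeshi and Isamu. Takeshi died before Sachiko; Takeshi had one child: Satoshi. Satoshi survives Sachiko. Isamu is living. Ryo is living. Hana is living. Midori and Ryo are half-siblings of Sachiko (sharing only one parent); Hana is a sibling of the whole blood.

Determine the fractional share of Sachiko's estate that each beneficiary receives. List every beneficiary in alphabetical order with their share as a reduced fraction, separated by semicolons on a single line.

Hana 1/3; Isamu 1/6; Ryo 1/3; Satoshi 1/6

No spouse, descendants, or parent survives, so the estate passes to Sachiko's siblings per stirpes.
Half-blood and whole-blood siblings take equally under the stated rule.
The estate is divided into 3 equal shares of 1/3 among Midori, Ryo, Hana.
Midori predeceased; the 1/3 allotted to Midori's branch passes to Midori's issue by representation.
The 1/3 is divided into 2 equal shares of 1/6 among Takeshi, Isamu.
Takeshi predeceased; the 1/6 allotted to Takeshi's branch passes to Takeshi's issue by representation.
Satoshi is the sole taker at this level and receives the full 1/6.
Isamu is living and takes 1/6.
Ryo is living and takes 1/3.
Hana is living and takes 1/3.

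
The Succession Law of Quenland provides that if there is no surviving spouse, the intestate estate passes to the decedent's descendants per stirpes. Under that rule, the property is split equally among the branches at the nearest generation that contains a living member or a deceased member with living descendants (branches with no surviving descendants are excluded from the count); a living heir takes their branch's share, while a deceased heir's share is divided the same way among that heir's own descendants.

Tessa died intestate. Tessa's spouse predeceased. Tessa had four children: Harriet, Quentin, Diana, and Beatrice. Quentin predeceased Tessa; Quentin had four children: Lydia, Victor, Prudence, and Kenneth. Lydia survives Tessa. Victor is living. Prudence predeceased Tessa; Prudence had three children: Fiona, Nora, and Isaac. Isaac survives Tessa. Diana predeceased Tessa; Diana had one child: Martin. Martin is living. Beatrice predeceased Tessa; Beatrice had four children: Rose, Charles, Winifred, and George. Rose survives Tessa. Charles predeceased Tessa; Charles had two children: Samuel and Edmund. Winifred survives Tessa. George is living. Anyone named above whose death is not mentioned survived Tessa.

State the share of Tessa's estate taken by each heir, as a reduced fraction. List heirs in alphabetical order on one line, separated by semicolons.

There is no surviving spouse, so the entire estate passes to Tessa's descendants per stirpes.
The estate is divided into 4 equal shares of 1/4 among Harriet, Quentin, Diana, Beatrice.
Harriet is living and takes 1/4.
Quentin predeceased; the 1/4 allotted to Quentin's branch passes to Quentin's issue by representation.
The 1/4 is divided into 4 equal shares of 1/16 among Lydia, Victor, Prudence, Kenneth.
Lydia is living and takes 1/16.
Victor is living and takes 1/16.
Prudence predeceased; the 1/16 allotted to Prudence's branch passes to Prudence's issue by representation.
The 1/16 is divided into 3 equal shares of 1/48 among Fiona, Nora, Isaac.
Fiona is living and takes 1/48.
Nora is living and takes 1/48.
Isaac is living and takes 1/48.
Kenneth is living and takes 1/16.
Diana predeceased; the 1/4 allotted to Diana's branch passes to Diana's issue by representation.
Martin is the sole taker at this level and receives the full 1/4.
Beatrice predeceased; the 1/4 allotted to Beatrice's branch passes to Beatrice's issue by representation.
The 1/4 is divided into 4 equal shares of 1/16 among Rose, Charles, Winifred, George.
Rose is living and takes 1/16.
Charles predeceased; the 1/16 allotted to Charles's branch passes to Charles's issue by representation.
The 1/16 is divided into 2 equal shares of 1/32 among Samuel, Edmund.
Samuel is living and takes 1/32.
Edmund is living and takes 1/32.
Winifred is living and takes 1/16.
George is living and takes 1/16.

Edmund 1/32; Fiona 1/48; George 1/16; Harriet 1/4; Isaac 1/48; Kenneth 1/16; Lydia 1/16; Martin 1/4; Nora 1/48; Rose 1/16; Samuel 1/32; Victor 1/16; Winifred 1/16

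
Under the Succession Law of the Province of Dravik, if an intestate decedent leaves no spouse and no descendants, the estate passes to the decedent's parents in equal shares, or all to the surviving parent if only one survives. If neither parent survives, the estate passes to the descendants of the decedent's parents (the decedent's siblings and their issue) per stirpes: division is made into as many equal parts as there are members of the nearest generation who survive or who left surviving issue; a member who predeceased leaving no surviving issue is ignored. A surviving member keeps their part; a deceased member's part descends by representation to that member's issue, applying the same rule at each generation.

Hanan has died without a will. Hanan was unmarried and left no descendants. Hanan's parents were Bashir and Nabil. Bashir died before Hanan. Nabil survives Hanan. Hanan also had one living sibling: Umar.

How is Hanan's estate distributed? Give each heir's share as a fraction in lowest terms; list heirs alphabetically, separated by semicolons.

Nabil 1

Only one parent, Nabil, survives, so Nabil takes the entire estate. The siblings take nothing because a surviving parent has priority.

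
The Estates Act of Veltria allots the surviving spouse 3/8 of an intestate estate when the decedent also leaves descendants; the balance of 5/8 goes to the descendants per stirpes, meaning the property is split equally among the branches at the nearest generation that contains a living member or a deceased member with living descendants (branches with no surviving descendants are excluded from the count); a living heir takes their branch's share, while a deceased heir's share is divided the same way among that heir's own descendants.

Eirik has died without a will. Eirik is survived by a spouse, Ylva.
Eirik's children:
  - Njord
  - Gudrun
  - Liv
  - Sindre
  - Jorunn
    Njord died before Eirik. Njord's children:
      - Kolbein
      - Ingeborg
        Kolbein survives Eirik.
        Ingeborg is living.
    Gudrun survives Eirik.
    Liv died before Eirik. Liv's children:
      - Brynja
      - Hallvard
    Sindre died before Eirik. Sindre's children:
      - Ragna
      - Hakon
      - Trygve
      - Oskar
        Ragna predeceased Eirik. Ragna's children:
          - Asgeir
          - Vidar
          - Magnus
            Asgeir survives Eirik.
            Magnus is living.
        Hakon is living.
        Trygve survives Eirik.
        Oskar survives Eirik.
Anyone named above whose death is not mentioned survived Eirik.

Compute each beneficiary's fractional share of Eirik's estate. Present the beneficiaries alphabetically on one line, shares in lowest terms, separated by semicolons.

Asgeir 1/96; Brynja 1/16; Gudrun 1/8; Hakon 1/32; Hallvard 1/16; Ingeborg 1/16; Jorunn 1/8; Kolbein 1/16; Magnus 1/96; Oskar 1/32; Trygve 1/32; Vidar 1/96; Ylva 3/8

Ylva, as surviving spouse, takes 3/8.
The remaining 5/8 passes to Eirik's descendants per stirpes.
The 5/8 is divided into 5 equal shares of 1/8 among Njord, Gudrun, Liv, Sindre, Jorunn.
Njord predeceased; the 1/8 allotted to Njord's branch passes to Njord's issue by representation.
The 1/8 is divided into 2 equal shares of 1/16 among Kolbein, Ingeborg.
Kolbein is living and takes 1/16.
Ingeborg is living and takes 1/16.
Gudrun is living and takes 1/8.
Liv predeceased; the 1/8 allotted to Liv's branch passes to Liv's issue by representation.
The 1/8 is divided into 2 equal shares of 1/16 among Brynja, Hallvard.
Brynja is living and takes 1/16.
Hallvard is living and takes 1/16.
Sindre predeceased; the 1/8 allotted to Sindre's branch passes to Sindre's issue by representation.
The 1/8 is divided into 4 equal shares of 1/32 among Ragna, Hakon, Trygve, Oskar.
Ragna predeceased; the 1/32 allotted to Ragna's branch passes to Ragna's issue by representation.
The 1/32 is divided into 3 equal shares of 1/96 among Asgeir, Vidar, Magnus.
Asgeir is living and takes 1/96.
Vidar is living and takes 1/96.
Magnus is living and takes 1/96.
Hakon is living and takes 1/32.
Trygve is living and takes 1/32.
Oskar is living and takes 1/32.
Jorunn is living and takes 1/8.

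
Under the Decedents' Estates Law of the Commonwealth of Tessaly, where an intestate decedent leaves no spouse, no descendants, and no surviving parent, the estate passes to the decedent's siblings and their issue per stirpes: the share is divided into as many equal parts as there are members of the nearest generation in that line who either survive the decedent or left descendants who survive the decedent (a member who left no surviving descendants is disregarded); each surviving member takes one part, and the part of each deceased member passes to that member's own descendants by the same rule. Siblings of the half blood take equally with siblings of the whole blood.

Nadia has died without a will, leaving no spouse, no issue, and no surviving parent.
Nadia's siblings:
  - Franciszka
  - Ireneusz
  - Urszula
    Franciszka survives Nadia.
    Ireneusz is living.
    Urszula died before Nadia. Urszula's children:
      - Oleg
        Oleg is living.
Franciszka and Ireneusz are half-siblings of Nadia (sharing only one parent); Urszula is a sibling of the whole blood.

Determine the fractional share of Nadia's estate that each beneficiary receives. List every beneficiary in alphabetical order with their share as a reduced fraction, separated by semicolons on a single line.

No spouse, descendants, or parent survives, so the estate passes to Nadia's siblings per stirpes.
Half-blood and whole-blood siblings take equally under the stated rule.
The estate is divided into 3 equal shares of 1/3 among Franciszka, Ireneusz, Urszula.
Franciszka is living and takes 1/3.
Ireneusz is living and takes 1/3.
Urszula predeceased; the 1/3 allotted to Urszula's branch passes to Urszula's issue by representation.
Oleg is the sole taker at this level and receives the full 1/3.

Franciszka 1/3; Ireneusz 1/3; Oleg 1/3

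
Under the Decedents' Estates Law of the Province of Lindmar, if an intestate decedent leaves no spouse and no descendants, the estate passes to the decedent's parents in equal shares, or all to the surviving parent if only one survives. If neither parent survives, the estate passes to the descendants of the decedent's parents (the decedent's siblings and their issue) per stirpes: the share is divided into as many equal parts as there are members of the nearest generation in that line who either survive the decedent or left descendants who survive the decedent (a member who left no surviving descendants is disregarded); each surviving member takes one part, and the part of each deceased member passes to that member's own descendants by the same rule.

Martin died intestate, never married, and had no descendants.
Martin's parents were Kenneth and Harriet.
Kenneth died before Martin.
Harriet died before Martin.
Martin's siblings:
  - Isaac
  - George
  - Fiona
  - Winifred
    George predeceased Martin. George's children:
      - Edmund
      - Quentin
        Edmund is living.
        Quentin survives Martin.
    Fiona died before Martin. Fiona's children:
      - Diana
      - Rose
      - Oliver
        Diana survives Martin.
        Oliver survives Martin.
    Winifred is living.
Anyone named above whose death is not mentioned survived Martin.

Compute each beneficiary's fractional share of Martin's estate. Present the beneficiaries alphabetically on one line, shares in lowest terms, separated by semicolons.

Neither parent survives and there are no descendants, so the estate passes to Martin's siblings and their issue per stirpes.
The estate is divided into 4 equal shares of 1/4 among Isaac, George, Fiona, Winifred.
Isaac is living and takes 1/4.
George predeceased; the 1/4 allotted to George's branch passes to George's issue by representation.
The 1/4 is divided into 2 equal shares of 1/8 among Edmund, Quentin.
Edmund is living and takes 1/8.
Quentin is living and takes 1/8.
Fiona predeceased; the 1/4 allotted to Fiona's branch passes to Fiona's issue by representation.
The 1/4 is divided into 3 equal shares of 1/12 among Diana, Rose, Oliver.
Diana is living and takes 1/12.
Rose is living and takes 1/12.
Oliver is living and takes 1/12.
Winifred is living and takes 1/4.

Diana 1/12; Edmund 1/8; Isaac 1/4; Oliver 1/12; Quentin 1/8; Rose 1/12; Winifred 1/4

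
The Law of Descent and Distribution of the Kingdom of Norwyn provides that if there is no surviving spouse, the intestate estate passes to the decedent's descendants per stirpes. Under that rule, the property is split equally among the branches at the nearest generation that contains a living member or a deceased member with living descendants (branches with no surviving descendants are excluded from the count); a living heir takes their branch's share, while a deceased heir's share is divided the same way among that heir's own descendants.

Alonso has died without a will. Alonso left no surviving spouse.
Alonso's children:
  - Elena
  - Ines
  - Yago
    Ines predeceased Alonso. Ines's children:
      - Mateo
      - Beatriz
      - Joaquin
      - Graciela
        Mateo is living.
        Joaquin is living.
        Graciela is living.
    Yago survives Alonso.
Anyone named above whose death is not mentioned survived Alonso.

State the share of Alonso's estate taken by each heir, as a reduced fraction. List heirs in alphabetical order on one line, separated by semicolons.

There is no surviving spouse, so the entire estate passes to Alonso's descendants per stirpes.
The estate is divided into 3 equal shares of 1/3 among Elena, Ines, Yago.
Elena is living and takes 1/3.
Ines predeceased; the 1/3 allotted to Ines's branch passes to Ines's issue by representation.
The 1/3 is divided into 4 equal shares of 1/12 among Mateo, Beatriz, Joaquin, Graciela.
Mateo is living and takes 1/12.
Beatriz is living and takes 1/12.
Joaquin is living and takes 1/12.
Graciela is living and takes 1/12.
Yago is living and takes 1/3.

Beatriz 1/12; Elena 1/3; Graciela 1/12; Joaquin 1/12; Mateo 1/12; Yago 1/3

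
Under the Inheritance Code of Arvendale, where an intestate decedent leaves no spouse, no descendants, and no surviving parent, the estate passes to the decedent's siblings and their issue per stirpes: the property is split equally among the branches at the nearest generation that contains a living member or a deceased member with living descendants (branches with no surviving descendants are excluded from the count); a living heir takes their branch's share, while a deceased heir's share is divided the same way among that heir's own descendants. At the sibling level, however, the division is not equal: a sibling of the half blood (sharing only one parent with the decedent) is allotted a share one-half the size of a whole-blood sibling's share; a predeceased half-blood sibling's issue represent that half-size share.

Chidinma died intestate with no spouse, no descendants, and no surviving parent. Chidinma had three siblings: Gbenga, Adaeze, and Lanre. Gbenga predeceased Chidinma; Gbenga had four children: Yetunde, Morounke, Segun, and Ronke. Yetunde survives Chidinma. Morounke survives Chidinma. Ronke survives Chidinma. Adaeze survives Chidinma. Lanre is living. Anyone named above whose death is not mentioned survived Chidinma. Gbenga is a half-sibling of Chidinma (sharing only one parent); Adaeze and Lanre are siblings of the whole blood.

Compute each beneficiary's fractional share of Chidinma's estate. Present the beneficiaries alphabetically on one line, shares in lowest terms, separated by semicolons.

Adaeze 2/5; Lanre 2/5; Morounke 1/20; Ronke 1/20; Segun 1/20; Yetunde 1/20

No spouse, descendants, or parent survives, so the estate passes to Chidinma's siblings per stirpes.
Half-blood siblings count for one-half the weight of whole-blood siblings at the initial division.
Dividing 1 in proportion to weights (total weight 5/2): Gbenga (weight 1/2) → 1/5; Adaeze (weight 1) → 2/5; Lanre (weight 1) → 2/5.
Gbenga predeceased; the 1/5 allotted to Gbenga's branch passes to Gbenga's issue by representation.
The 1/5 is divided into 4 equal shares of 1/20 among Yetunde, Morounke, Segun, Ronke.
Yetunde is living and takes 1/20.
Morounke is living and takes 1/20.
Segun is living and takes 1/20.
Ronke is living and takes 1/20.
Adaeze is living and takes 2/5.
Lanre is living and takes 2/5.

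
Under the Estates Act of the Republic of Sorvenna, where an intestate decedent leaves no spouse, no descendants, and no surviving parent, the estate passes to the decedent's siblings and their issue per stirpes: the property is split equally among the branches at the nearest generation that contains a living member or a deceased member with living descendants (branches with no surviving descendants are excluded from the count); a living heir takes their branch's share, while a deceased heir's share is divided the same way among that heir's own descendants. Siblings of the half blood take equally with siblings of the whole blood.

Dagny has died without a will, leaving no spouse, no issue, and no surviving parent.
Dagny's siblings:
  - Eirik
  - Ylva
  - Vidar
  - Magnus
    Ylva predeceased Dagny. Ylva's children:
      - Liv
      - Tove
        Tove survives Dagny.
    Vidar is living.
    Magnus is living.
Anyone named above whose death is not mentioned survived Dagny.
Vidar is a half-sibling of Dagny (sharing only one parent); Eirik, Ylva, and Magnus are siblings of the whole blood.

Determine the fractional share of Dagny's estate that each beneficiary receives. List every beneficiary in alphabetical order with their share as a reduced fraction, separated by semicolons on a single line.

Eirik 1/4; Liv 1/8; Magnus 1/4; Tove 1/8; Vidar 1/4

No spouse, descendants, or parent survives, so the estate passes to Dagny's siblings per stirpes.
Half-blood and whole-blood siblings take equally under the stated rule.
The estate is divided into 4 equal shares of 1/4 among Eirik, Ylva, Vidar, Magnus.
Eirik is living and takes 1/4.
Ylva predeceased; the 1/4 allotted to Ylva's branch passes to Ylva's issue by representation.
The 1/4 is divided into 2 equal shares of 1/8 among Liv, Tove.
Liv is living and takes 1/8.
Tove is living and takes 1/8.
Vidar is living and takes 1/4.
Magnus is living and takes 1/4.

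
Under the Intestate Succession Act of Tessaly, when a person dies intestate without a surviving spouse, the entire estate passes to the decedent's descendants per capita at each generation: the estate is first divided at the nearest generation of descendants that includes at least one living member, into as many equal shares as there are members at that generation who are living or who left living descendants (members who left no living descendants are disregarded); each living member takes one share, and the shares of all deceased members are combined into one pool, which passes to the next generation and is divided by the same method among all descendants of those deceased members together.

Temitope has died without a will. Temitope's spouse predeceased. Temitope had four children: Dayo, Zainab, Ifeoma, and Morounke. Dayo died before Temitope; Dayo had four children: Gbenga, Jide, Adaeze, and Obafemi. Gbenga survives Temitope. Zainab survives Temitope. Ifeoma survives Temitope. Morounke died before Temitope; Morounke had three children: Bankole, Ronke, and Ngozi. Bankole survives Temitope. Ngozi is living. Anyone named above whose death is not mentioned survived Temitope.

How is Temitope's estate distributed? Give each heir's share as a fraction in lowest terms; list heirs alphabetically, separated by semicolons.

There is no surviving spouse, so the entire estate passes to Temitope's descendants per capita at each generation.
At generation 1 (Dayo, Zainab, Ifeoma, Morounke) there are 4 shares of (1)/4 = 1/4 each.
Living: Zainab and Ifeoma — each takes 1/4.
Deceased: Dayo and Morounke. Their combined 1/2 is pooled and carried to generation 2.
At generation 2 (Gbenga, Jide, Adaeze, Obafemi, Bankole, Ronke, Ngozi) there are 7 shares of (1/2)/7 = 1/14 each.
Living: Gbenga, Jide, Adaeze, Obafemi, Bankole, Ronke, and Ngozi — each takes 1/14.

Adaeze 1/14; Bankole 1/14; Gbenga 1/14; Ifeoma 1/4; Jide 1/14; Ngozi 1/14; Obafemi 1/14; Ronke 1/14; Zainab 1/4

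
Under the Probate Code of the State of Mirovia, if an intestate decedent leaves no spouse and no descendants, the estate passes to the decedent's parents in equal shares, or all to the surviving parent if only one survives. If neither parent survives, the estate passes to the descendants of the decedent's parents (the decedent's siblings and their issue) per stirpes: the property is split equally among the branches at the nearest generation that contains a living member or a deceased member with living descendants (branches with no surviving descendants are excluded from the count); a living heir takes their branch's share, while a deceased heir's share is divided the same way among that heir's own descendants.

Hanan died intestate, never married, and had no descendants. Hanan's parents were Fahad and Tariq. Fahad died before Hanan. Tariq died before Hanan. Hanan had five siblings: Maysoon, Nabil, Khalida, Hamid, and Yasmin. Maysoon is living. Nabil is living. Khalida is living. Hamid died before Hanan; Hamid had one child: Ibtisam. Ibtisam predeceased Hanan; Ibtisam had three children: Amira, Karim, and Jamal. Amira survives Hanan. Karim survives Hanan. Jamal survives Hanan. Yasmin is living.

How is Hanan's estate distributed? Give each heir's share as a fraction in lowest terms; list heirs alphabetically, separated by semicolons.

Amira 1/15; Jamal 1/15; Karim 1/15; Khalida 1/5; Maysoon 1/5; Nabil 1/5; Yasmin 1/5

Neither parent survives and there are no descendants, so the estate passes to Hanan's siblings and their issue per stirpes.
The estate is divided into 5 equal shares of 1/5 among Maysoon, Nabil, Khalida, Hamid, Yasmin.
Maysoon is living and takes 1/5.
Nabil is living and takes 1/5.
Khalida is living and takes 1/5.
Hamid predeceased; the 1/5 allotted to Hamid's branch passes to Hamid's issue by representation.
Ibtisam's line is the sole branch at this level, so the full 1/5 passes to Ibtisam's issue by representation.
The 1/5 is divided into 3 equal shares of 1/15 among Amira, Karim, Jamal.
Amira is living and takes 1/15.
Karim is living and takes 1/15.
Jamal is living and takes 1/15.
Yasmin is living and takes 1/5.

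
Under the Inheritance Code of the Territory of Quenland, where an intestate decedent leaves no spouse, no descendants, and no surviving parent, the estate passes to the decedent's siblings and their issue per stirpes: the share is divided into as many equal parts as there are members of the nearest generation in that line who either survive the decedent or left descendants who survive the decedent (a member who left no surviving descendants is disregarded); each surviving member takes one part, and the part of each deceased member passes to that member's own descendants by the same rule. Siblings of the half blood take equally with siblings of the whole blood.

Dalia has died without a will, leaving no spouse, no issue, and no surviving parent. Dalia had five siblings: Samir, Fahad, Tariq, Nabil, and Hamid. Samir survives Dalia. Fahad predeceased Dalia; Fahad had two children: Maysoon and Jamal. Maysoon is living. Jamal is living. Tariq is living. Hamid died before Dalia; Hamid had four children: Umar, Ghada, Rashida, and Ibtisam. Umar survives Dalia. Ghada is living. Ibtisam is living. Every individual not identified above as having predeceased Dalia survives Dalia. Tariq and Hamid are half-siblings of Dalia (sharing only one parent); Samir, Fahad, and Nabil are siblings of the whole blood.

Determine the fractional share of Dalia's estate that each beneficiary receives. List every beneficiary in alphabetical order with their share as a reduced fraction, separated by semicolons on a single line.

No spouse, descendants, or parent survives, so the estate passes to Dalia's siblings per stirpes.
Half-blood and whole-blood siblings take equally under the stated rule.
The estate is divided into 5 equal shares of 1/5 among Samir, Fahad, Tariq, Nabil, Hamid.
Samir is living and takes 1/5.
Fahad predeceased; the 1/5 allotted to Fahad's branch passes to Fahad's issue by representation.
The 1/5 is divided into 2 equal shares of 1/10 among Maysoon, Jamal.
Maysoon is living and takes 1/10.
Jamal is living and takes 1/10.
Tariq is living and takes 1/5.
Nabil is living and takes 1/5.
Hamid predeceased; the 1/5 allotted to Hamid's branch passes to Hamid's issue by representation.
The 1/5 is divided into 4 equal shares of 1/20 among Umar, Ghada, Rashida, Ibtisam.
Umar is living and takes 1/20.
Ghada is living and takes 1/20.
Rashida is living and takes 1/20.
Ibtisam is living and takes 1/20.

Ghada 1/20; Ibtisam 1/20; Jamal 1/10; Maysoon 1/10; Nabil 1/5; Rashida 1/20; Samir 1/5; Tariq 1/5; Umar 1/20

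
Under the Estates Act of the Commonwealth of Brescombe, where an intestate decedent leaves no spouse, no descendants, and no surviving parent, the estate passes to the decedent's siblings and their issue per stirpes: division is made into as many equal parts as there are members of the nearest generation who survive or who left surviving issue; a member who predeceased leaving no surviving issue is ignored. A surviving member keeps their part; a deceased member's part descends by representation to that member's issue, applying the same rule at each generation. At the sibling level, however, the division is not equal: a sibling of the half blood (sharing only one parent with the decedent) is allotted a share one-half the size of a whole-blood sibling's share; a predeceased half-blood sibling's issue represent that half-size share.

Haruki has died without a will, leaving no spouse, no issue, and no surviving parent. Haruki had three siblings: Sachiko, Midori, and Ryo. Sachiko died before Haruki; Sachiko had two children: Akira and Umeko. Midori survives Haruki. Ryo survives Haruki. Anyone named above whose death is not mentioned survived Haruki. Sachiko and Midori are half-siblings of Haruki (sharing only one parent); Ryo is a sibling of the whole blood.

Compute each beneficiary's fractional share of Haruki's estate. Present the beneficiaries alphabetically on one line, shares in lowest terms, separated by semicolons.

Akira 1/8; Midori 1/4; Ryo 1/2; Umeko 1/8

No spouse, descendants, or parent survives, so the estate passes to Haruki's siblings per stirpes.
Half-blood siblings count for one-half the weight of whole-blood siblings at the initial division.
Dividing 1 in proportion to weights (total weight 2): Sachiko (weight 1/2) → 1/4; Midori (weight 1/2) → 1/4; Ryo (weight 1) → 1/2.
Sachiko predeceased; the 1/4 allotted to Sachiko's branch passes to Sachiko's issue by representation.
The 1/4 is divided into 2 equal shares of 1/8 among Akira, Umeko.
Akira is living and takes 1/8.
Umeko is living and takes 1/8.
Midori is living and takes 1/4.
Ryo is living and takes 1/2.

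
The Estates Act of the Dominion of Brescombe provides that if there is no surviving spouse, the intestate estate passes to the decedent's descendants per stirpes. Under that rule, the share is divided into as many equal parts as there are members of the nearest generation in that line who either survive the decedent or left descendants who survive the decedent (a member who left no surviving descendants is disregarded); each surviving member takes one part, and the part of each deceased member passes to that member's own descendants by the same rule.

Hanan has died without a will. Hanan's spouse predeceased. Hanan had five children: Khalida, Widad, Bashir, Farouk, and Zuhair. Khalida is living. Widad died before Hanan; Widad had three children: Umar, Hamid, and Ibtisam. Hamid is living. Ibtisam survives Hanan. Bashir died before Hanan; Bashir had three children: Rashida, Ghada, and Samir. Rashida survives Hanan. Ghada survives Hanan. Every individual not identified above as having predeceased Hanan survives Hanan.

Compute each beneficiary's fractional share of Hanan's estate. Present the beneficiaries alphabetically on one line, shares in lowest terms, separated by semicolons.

There is no surviving spouse, so the entire estate passes to Hanan's descendants per stirpes.
The estate is divided into 5 equal shares of 1/5 among Khalida, Widad, Bashir, Farouk, Zuhair.
Khalida is living and takes 1/5.
Widad predeceased; the 1/5 allotted to Widad's branch passes to Widad's issue by representation.
The 1/5 is divided into 3 equal shares of 1/15 among Umar, Hamid, Ibtisam.
Umar is living and takes 1/15.
Hamid is living and takes 1/15.
Ibtisam is living and takes 1/15.
Bashir predeceased; the 1/5 allotted to Bashir's branch passes to Bashir's issue by representation.
The 1/5 is divided into 3 equal shares of 1/15 among Rashida, Ghada, Samir.
Rashida is living and takes 1/15.
Ghada is living and takes 1/15.
Samir is living and takes 1/15.
Farouk is living and takes 1/5.
Zuhair is living and takes 1/5.

Farouk 1/5; Ghada 1/15; Hamid 1/15; Ibtisam 1/15; Khalida 1/5; Rashida 1/15; Samir 1/15; Umar 1/15; Zuhair 1/5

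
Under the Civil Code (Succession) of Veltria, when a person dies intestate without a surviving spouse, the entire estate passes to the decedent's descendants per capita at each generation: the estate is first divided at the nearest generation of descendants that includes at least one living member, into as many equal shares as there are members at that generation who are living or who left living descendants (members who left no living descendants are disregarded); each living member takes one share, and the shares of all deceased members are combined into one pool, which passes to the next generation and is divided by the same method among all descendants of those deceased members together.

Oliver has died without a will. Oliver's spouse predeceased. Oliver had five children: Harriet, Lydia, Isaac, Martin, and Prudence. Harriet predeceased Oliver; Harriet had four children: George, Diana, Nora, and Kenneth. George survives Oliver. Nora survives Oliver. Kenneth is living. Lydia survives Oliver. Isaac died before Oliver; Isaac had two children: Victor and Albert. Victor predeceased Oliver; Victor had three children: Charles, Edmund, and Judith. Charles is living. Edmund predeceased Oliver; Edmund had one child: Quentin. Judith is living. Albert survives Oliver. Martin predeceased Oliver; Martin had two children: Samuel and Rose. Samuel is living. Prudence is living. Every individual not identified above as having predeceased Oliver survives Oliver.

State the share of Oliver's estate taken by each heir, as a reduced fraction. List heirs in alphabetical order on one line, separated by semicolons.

There is no surviving spouse, so the entire estate passes to Oliver's descendants per capita at each generation.
At generation 1 (Harriet, Lydia, Isaac, Martin, Prudence) there are 5 shares of (1)/5 = 1/5 each.
Living: Lydia and Prudence — each takes 1/5.
Deceased: Harriet, Isaac, and Martin. Their combined 3/5 is pooled and carried to generation 2.
At generation 2 (George, Diana, Nora, Kenneth, Victor, Albert, Samuel, Rose) there are 8 shares of (3/5)/8 = 3/40 each.
Living: George, Diana, Nora, Kenneth, Albert, Samuel, and Rose — each takes 3/40.
Deceased: Victor. That 3/40 share is carried to generation 3.
At generation 3 (Charles, Edmund, Judith) there are 3 shares of (3/40)/3 = 1/40 each.
Living: Charles and Judith — each takes 1/40.
Deceased: Edmund. That 1/40 share is carried to generation 4.
At generation 4 (Quentin) there are 1 shares of (1/40)/1 = 1/40 each.
Living: Quentin — each takes 1/40.

Albert 3/40; Charles 1/40; Diana 3/40; George 3/40; Judith 1/40; Kenneth 3/40; Lydia 1/5; Nora 3/40; Prudence 1/5; Quentin 1/40; Rose 3/40; Samuel 3/40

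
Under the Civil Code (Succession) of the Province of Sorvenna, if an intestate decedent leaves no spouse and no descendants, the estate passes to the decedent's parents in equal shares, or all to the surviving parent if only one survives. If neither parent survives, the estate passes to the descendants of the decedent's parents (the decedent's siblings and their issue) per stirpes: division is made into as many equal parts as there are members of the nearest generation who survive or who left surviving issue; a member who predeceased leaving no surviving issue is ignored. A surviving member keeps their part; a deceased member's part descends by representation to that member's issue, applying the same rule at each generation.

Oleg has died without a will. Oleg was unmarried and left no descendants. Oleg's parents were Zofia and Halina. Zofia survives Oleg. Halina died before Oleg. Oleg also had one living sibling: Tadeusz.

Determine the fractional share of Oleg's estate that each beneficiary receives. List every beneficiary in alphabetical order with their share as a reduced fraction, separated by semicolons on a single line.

Only one parent, Zofia, survives, so Zofia takes the entire estate. The siblings take nothing because a surviving parent has priority.

Zofia 1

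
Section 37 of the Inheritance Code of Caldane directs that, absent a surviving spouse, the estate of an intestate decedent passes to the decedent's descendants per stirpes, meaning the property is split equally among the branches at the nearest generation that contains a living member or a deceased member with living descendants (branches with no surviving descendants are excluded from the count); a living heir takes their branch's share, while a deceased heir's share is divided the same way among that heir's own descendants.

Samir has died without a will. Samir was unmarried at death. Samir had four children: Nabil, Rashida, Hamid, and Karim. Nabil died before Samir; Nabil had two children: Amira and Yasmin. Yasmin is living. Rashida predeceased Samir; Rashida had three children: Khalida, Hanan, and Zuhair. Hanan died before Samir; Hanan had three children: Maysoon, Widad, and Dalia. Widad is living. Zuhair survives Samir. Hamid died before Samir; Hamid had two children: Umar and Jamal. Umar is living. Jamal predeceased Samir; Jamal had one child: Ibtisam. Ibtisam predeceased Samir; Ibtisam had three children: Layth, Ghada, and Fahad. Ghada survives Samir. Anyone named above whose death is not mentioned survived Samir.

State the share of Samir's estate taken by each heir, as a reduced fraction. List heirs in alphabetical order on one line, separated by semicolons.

There is no surviving spouse, so the entire estate passes to Samir's descendants per stirpes.
The estate is divided into 4 equal shares of 1/4 among Nabil, Rashida, Hamid, Karim.
Nabil predeceased; the 1/4 allotted to Nabil's branch passes to Nabil's issue by representation.
The 1/4 is divided into 2 equal shares of 1/8 among Amira, Yasmin.
Amira is living and takes 1/8.
Yasmin is living and takes 1/8.
Rashida predeceased; the 1/4 allotted to Rashida's branch passes to Rashida's issue by representation.
The 1/4 is divided into 3 equal shares of 1/12 among Khalida, Hanan, Zuhair.
Khalida is living and takes 1/12.
Hanan predeceased; the 1/12 allotted to Hanan's branch passes to Hanan's issue by representation.
The 1/12 is divided into 3 equal shares of 1/36 among Maysoon, Widad, Dalia.
Maysoon is living and takes 1/36.
Widad is living and takes 1/36.
Dalia is living and takes 1/36.
Zuhair is living and takes 1/12.
Hamid predeceased; the 1/4 allotted to Hamid's branch passes to Hamid's issue by representation.
The 1/4 is divided into 2 equal shares of 1/8 among Umar, Jamal.
Umar is living and takes 1/8.
Jamal predeceased; the 1/8 allotted to Jamal's branch passes to Jamal's issue by representation.
Ibtisam's line is the sole branch at this level, so the full 1/8 passes to Ibtisam's issue by representation.
The 1/8 is divided into 3 equal shares of 1/24 among Layth, Ghada, Fahad.
Layth is living and takes 1/24.
Ghada is living and takes 1/24.
Fahad is living and takes 1/24.
Karim is living and takes 1/4.

Amira 1/8; Dalia 1/36; Fahad 1/24; Ghada 1/24; Karim 1/4; Khalida 1/12; Layth 1/24; Maysoon 1/36; Umar 1/8; Widad 1/36; Yasmin 1/8; Zuhair 1/12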